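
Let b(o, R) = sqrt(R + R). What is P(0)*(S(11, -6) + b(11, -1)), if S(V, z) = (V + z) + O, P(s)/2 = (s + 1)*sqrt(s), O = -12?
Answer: 0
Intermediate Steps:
b(o, R) = sqrt(2)*sqrt(R) (b(o, R) = sqrt(2*R) = sqrt(2)*sqrt(R))
P(s) = 2*sqrt(s)*(1 + s) (P(s) = 2*((s + 1)*sqrt(s)) = 2*((1 + s)*sqrt(s)) = 2*(sqrt(s)*(1 + s)) = 2*sqrt(s)*(1 + s))
S(V, z) = -12 + V + z (S(V, z) = (V + z) - 12 = -12 + V + z)
P(0)*(S(11, -6) + b(11, -1)) = (2*sqrt(0)*(1 + 0))*((-12 + 11 - 6) + sqrt(2)*sqrt(-1)) = (2*0*1)*(-7 + sqrt(2)*I) = 0*(-7 + I*sqrt(2)) = 0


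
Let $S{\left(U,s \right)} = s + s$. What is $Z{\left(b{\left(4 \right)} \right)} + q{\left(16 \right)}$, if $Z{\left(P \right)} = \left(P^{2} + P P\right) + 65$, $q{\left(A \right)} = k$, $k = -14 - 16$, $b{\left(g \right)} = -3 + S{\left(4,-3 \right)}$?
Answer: $197$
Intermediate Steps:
$S{\left(U,s \right)} = 2 s$
$b{\left(g \right)} = -9$ ($b{\left(g \right)} = -3 + 2 \left(-3\right) = -3 - 6 = -9$)
$k = -30$
$q{\left(A \right)} = -30$
$Z{\left(P \right)} = 65 + 2 P^{2}$ ($Z{\left(P \right)} = \left(P^{2} + P^{2}\right) + 65 = 2 P^{2} + 65 = 65 + 2 P^{2}$)
$Z{\left(b{\left(4 \right)} \right)} + q{\left(16 \right)} = \left(65 + 2 \left(-9\right)^{2}\right) - 30 = \left(65 + 2 \cdot 81\right) - 30 = \left(65 + 162\right) - 30 = 227 - 30 = 197$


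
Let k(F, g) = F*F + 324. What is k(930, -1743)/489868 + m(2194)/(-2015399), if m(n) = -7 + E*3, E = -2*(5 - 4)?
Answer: 435944488165/246819869333 ≈ 1.7662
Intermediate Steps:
E = -2 (E = -2*1 = -2)
k(F, g) = 324 + F² (k(F, g) = F² + 324 = 324 + F²)
m(n) = -13 (m(n) = -7 - 2*3 = -7 - 6 = -13)
k(930, -1743)/489868 + m(2194)/(-2015399) = (324 + 930²)/489868 - 13/(-2015399) = (324 + 864900)*(1/489868) - 13*(-1/2015399) = 865224*(1/489868) + 13/2015399 = 216306/122467 + 13/2015399 = 435944488165/246819869333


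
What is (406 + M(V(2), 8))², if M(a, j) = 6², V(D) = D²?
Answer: 195364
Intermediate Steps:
M(a, j) = 36
(406 + M(V(2), 8))² = (406 + 36)² = 442² = 195364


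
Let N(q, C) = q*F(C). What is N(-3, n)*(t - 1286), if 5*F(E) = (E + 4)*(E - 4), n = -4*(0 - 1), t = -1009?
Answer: 0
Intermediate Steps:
n = 4 (n = -4*(-1) = 4)
F(E) = (-4 + E)*(4 + E)/5 (F(E) = ((E + 4)*(E - 4))/5 = ((4 + E)*(-4 + E))/5 = ((-4 + E)*(4 + E))/5 = (-4 + E)*(4 + E)/5)
N(q, C) = q*(-16/5 + C²/5)
N(-3, n)*(t - 1286) = ((⅕)*(-3)*(-16 + 4²))*(-1009 - 1286) = ((⅕)*(-3)*(-16 + 16))*(-2295) = ((⅕)*(-3)*0)*(-2295) = 0*(-2295) = 0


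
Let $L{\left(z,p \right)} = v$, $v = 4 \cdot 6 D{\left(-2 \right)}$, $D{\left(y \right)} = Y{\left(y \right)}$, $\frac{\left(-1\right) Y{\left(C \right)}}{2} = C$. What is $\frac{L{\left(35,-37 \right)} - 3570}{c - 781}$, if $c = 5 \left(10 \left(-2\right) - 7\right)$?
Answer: $\frac{1737}{458} \approx 3.7926$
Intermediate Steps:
$Y{\left(C \right)} = - 2 C$
$D{\left(y \right)} = - 2 y$
$v = 96$ ($v = 4 \cdot 6 \left(\left(-2\right) \left(-2\right)\right) = 24 \cdot 4 = 96$)
$c = -135$ ($c = 5 \left(-20 - 7\right) = 5 \left(-27\right) = -135$)
$L{\left(z,p \right)} = 96$
$\frac{L{\left(35,-37 \right)} - 3570}{c - 781} = \frac{96 - 3570}{-135 - 781} = - \frac{3474}{-916} = \left(-3474\right) \left(- \frac{1}{916}\right) = \frac{1737}{458}$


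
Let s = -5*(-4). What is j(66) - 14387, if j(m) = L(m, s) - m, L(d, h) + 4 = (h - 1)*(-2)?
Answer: -14495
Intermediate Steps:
s = 20
L(d, h) = -2 - 2*h (L(d, h) = -4 + (h - 1)*(-2) = -4 + (-1 + h)*(-2) = -4 + (2 - 2*h) = -2 - 2*h)
j(m) = -42 - m (j(m) = (-2 - 2*20) - m = (-2 - 40) - m = -42 - m)
j(66) - 14387 = (-42 - 1*66) - 14387 = (-42 - 66) - 14387 = -108 - 14387 = -14495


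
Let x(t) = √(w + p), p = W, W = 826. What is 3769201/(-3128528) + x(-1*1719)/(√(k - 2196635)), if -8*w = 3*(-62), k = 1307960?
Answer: -3769201/3128528 - I*√417831/20910 ≈ -1.2048 - 0.030913*I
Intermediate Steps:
p = 826
w = 93/4 (w = -3*(-62)/8 = -⅛*(-186) = 93/4 ≈ 23.250)
x(t) = √3397/2 (x(t) = √(93/4 + 826) = √(3397/4) = √3397/2)
3769201/(-3128528) + x(-1*1719)/(√(k - 2196635)) = 3769201/(-3128528) + (√3397/2)/(√(1307960 - 2196635)) = 3769201*(-1/3128528) + (√3397/2)/(√(-888675)) = -3769201/3128528 + (√3397/2)/((85*I*√123)) = -3769201/3128528 + (√3397/2)*(-I*√123/10455) = -3769201/3128528 - I*√417831/20910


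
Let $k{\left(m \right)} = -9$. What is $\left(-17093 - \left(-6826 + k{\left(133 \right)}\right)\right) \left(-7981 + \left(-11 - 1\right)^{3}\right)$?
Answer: $99594922$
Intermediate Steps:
$\left(-17093 - \left(-6826 + k{\left(133 \right)}\right)\right) \left(-7981 + \left(-11 - 1\right)^{3}\right) = \left(-17093 + \left(6826 - -9\right)\right) \left(-7981 + \left(-11 - 1\right)^{3}\right) = \left(-17093 + \left(6826 + 9\right)\right) \left(-7981 + \left(-12\right)^{3}\right) = \left(-17093 + 6835\right) \left(-7981 - 1728\right) = \left(-10258\right) \left(-9709\right) = 99594922$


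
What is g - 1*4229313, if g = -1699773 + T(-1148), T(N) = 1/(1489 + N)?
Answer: -2021818325/341 ≈ -5.9291e+6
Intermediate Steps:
g = -579622592/341 (g = -1699773 + 1/(1489 - 1148) = -1699773 + 1/341 = -579622592/341 ≈ -1.6998e+6)
g - 1*4229313 = -579622592/341 - 1*4229313 = -579622592/341 - 4229313 = -2021818325/341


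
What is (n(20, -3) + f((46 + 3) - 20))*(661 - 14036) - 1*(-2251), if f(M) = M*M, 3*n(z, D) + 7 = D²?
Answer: -33765122/3 ≈ -1.1255e+7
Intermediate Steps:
n(z, D) = -7/3 + D²/3
f(M) = M²
(n(20, -3) + f((46 + 3) - 20))*(661 - 14036) - 1*(-2251) = ((-7/3 + (⅓)*(-3)²) + ((46 + 3) - 20)²)*(661 - 14036) - 1*(-2251) = ((-7/3 + (⅓)*9) + (49 - 20)²)*(-13375) + 2251 = ((-7/3 + 3) + 29²)*(-13375) + 2251 = (⅔ + 841)*(-13375) + 2251 = (2525/3)*(-13375) + 2251 = -33771875/3 + 2251 = -33765122/3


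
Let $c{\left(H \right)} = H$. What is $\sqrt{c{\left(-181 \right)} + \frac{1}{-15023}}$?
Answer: $\frac{2 i \sqrt{10212500193}}{15023} \approx 13.454 i$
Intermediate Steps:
$\sqrt{c{\left(-181 \right)} + \frac{1}{-15023}} = \sqrt{-181 + \frac{1}{-15023}} = \sqrt{-181 - \frac{1}{15023}} = \sqrt{- \frac{2719164}{15023}} = \frac{2 i \sqrt{10212500193}}{15023}$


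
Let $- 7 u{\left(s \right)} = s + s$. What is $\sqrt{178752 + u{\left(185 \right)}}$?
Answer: $\frac{\sqrt{8756258}}{7} \approx 422.73$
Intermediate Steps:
$u{\left(s \right)} = - \frac{2 s}{7}$ ($u{\left(s \right)} = - \frac{s + s}{7} = - \frac{2 s}{7}$)
$\sqrt{178752 + u{\left(185 \right)}} = \sqrt{178752 - \frac{370}{7}} = \sqrt{\frac{1250894}{7}} = \frac{\sqrt{8756258}}{7}$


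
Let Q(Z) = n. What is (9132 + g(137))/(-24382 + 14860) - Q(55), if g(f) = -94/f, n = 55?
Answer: -36499630/652257 ≈ -55.959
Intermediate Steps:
Q(Z) = 55
(9132 + g(137))/(-24382 + 14860) - Q(55) = (9132 - 94/137)/(-24382 + 14860) - 1*55 = (9132 - 94*1/137)/(-9522) - 55 = (9132 - 94/137)*(-1/9522) - 55 = (1250990/137)*(-1/9522) - 55 = -625495/652257 - 55 = -36499630/652257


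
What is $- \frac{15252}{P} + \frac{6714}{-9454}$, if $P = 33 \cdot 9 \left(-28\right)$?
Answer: $\frac{3681616}{3275811} \approx 1.1239$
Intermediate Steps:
$P = -8316$ ($P = 297 \left(-28\right) = -8316$)
$- \frac{15252}{P} + \frac{6714}{-9454} = - \frac{15252}{-8316} + \frac{6714}{-9454} = \left(-15252\right) \left(- \frac{1}{8316}\right) + 6714 \left(- \frac{1}{9454}\right) = \frac{1271}{693} - \frac{3357}{4727} = \frac{3681616}{3275811}$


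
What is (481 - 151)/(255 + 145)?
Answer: 33/40 ≈ 0.82500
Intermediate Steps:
(481 - 151)/(255 + 145) = 330/400 = 330*(1/400) = 33/40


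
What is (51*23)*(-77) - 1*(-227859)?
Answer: 137538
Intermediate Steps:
(51*23)*(-77) - 1*(-227859) = 1173*(-77) + 227859 = -90321 + 227859 = 137538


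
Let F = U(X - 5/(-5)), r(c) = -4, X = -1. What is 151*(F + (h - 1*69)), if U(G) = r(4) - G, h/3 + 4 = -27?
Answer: -25066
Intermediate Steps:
h = -93 (h = -12 + 3*(-27) = -12 - 81 = -93)
U(G) = -4 - G
F = -4 (F = -4 - (-1 - 5/(-5)) = -4 - (-1 - ⅕*(-5)) = -4 - (-1 + 1) = -4 - 1*0 = -4 + 0 = -4)
151*(F + (h - 1*69)) = 151*(-4 + (-93 - 1*69)) = 151*(-4 + (-93 - 69)) = 151*(-4 - 162) = 151*(-166) = -25066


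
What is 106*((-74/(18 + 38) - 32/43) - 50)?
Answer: -3322411/602 ≈ -5519.0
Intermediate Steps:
106*((-74/(18 + 38) - 32/43) - 50) = 106*((-74/56 - 32*1/43) - 50) = 106*((-74*1/56 - 32/43) - 50) = 106*((-37/28 - 32/43) - 50) = 106*(-2487/1204 - 50) = 106*(-62687/1204) = -3322411/602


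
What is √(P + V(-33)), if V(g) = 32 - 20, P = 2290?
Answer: √2302 ≈ 47.979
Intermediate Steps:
V(g) = 12
√(P + V(-33)) = √(2290 + 12) = √2302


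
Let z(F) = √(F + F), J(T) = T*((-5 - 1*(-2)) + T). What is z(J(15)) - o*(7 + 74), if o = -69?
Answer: 5589 + 6*√10 ≈ 5608.0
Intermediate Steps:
J(T) = T*(-3 + T) (J(T) = T*((-5 + 2) + T) = T*(-3 + T))
z(F) = √2*√F (z(F) = √(2*F) = √2*√F)
z(J(15)) - o*(7 + 74) = √2*√(15*(-3 + 15)) - (-69)*(7 + 74) = √2*√(15*12) - (-69)*81 = √2*√180 - 1*(-5589) = √2*(6*√5) + 5589 = 6*√10 + 5589 = 5589 + 6*√10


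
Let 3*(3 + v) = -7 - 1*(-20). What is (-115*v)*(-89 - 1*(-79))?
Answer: 4600/3 ≈ 1533.3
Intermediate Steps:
v = 4/3 (v = -3 + (-7 - 1*(-20))/3 = -3 + (-7 + 20)/3 = -3 + (⅓)*13 = -3 + 13/3 = 4/3 ≈ 1.3333)
(-115*v)*(-89 - 1*(-79)) = (-115*4/3)*(-89 - 1*(-79)) = -460*(-89 + 79)/3 = -460/3*(-10) = 4600/3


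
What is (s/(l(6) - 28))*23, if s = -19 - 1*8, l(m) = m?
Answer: 621/22 ≈ 28.227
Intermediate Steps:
s = -27 (s = -19 - 8 = -27)
(s/(l(6) - 28))*23 = (-27/(6 - 28))*23 = (-27/(-22))*23 = -1/22*(-27)*23 = (27/22)*23 = 621/22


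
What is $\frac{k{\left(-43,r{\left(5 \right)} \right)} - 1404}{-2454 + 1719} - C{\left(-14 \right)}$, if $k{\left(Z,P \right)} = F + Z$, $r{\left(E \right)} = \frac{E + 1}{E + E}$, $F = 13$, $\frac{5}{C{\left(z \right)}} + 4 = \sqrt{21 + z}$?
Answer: $\frac{9202}{2205} + \frac{5 \sqrt{7}}{9} \approx 5.6431$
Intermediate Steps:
$C{\left(z \right)} = \frac{5}{-4 + \sqrt{21 + z}}$
$r{\left(E \right)} = \frac{1 + E}{2 E}$
$k{\left(Z,P \right)} = 13 + Z$
$\frac{k{\left(-43,r{\left(5 \right)} \right)} - 1404}{-2454 + 1719} - C{\left(-14 \right)} = \frac{\left(13 - 43\right) - 1404}{-2454 + 1719} - \frac{5}{-4 + \sqrt{21 - 14}} = \frac{-30 - 1404}{-735} - \frac{5}{-4 + \sqrt{7}} = \left(-1434\right) \left(- \frac{1}{735}\right) - \frac{5}{-4 + \sqrt{7}} = \frac{478}{245} - \frac{5}{-4 + \sqrt{7}}$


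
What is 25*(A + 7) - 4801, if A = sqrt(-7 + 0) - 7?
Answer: -4801 + 25*I*sqrt(7) ≈ -4801.0 + 66.144*I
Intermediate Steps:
A = -7 + I*sqrt(7) (A = sqrt(-7) - 7 = I*sqrt(7) - 7 = -7 + I*sqrt(7) ≈ -7.0 + 2.6458*I)
25*(A + 7) - 4801 = 25*((-7 + I*sqrt(7)) + 7) - 4801 = 25*(I*sqrt(7)) - 4801 = 25*I*sqrt(7) - 4801 = -4801 + 25*I*sqrt(7)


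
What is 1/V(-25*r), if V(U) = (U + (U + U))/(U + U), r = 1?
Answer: ⅔ ≈ 0.66667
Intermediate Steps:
V(U) = 3/2 (V(U) = (U + 2*U)/((2*U)) = (3*U)*(1/(2*U)) = 3/2)
1/V(-25*r) = 1/(3/2) = ⅔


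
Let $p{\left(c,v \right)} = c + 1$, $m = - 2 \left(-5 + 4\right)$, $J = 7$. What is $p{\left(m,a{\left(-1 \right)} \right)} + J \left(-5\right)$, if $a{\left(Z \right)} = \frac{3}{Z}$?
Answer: $-32$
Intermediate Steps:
$m = 2$ ($m = \left(-2\right) \left(-1\right) = 2$)
$p{\left(c,v \right)} = 1 + c$
$p{\left(m,a{\left(-1 \right)} \right)} + J \left(-5\right) = \left(1 + 2\right) + 7 \left(-5\right) = 3 - 35 = -32$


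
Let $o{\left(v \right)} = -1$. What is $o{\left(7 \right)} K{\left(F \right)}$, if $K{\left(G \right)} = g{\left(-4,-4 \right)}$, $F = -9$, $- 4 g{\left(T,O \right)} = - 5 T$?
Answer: $5$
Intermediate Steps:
$g{\left(T,O \right)} = \frac{5 T}{4}$ ($g{\left(T,O \right)} = - \frac{\left(-5\right) T}{4} = \frac{5 T}{4}$)
$K{\left(G \right)} = -5$ ($K{\left(G \right)} = \frac{5}{4} \left(-4\right) = -5$)
$o{\left(7 \right)} K{\left(F \right)} = \left(-1\right) \left(-5\right) = 5$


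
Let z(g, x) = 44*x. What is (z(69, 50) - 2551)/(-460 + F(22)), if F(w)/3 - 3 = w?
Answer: 351/385 ≈ 0.91169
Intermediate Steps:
F(w) = 9 + 3*w
(z(69, 50) - 2551)/(-460 + F(22)) = (44*50 - 2551)/(-460 + (9 + 3*22)) = (2200 - 2551)/(-460 + (9 + 66)) = -351/(-460 + 75) = -351/(-385) = -351*(-1/385) = 351/385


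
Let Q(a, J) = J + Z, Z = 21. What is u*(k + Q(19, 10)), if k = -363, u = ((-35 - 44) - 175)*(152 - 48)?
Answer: 8770112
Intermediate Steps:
u = -26416 (u = (-79 - 175)*104 = -254*104 = -26416)
Q(a, J) = 21 + J (Q(a, J) = J + 21 = 21 + J)
u*(k + Q(19, 10)) = -26416*(-363 + (21 + 10)) = -26416*(-363 + 31) = -26416*(-332) = 8770112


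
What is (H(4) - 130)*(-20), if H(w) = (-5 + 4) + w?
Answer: 2540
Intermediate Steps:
H(w) = -1 + w
(H(4) - 130)*(-20) = ((-1 + 4) - 130)*(-20) = (3 - 130)*(-20) = -127*(-20) = 2540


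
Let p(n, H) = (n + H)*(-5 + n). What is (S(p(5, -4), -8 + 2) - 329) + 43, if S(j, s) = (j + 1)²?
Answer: -285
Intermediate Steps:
p(n, H) = (-5 + n)*(H + n) (p(n, H) = (H + n)*(-5 + n) = (-5 + n)*(H + n))
S(j, s) = (1 + j)²
(S(p(5, -4), -8 + 2) - 329) + 43 = ((1 + (5² - 5*(-4) - 5*5 - 4*5))² - 329) + 43 = ((1 + (25 + 20 - 25 - 20))² - 329) + 43 = ((1 + 0)² - 329) + 43 = (1² - 329) + 43 = (1 - 329) + 43 = -328 + 43 = -285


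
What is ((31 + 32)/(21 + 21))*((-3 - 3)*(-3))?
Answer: 27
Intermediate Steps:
((31 + 32)/(21 + 21))*((-3 - 3)*(-3)) = (63/42)*(-6*(-3)) = (63*(1/42))*18 = (3/2)*18 = 27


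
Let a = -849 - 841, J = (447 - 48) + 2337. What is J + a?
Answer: 1046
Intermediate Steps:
J = 2736 (J = 399 + 2337 = 2736)
a = -1690
J + a = 2736 - 1690 = 1046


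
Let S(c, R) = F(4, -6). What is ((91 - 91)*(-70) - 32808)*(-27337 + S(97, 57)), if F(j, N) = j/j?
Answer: 896839488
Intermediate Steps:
F(j, N) = 1
S(c, R) = 1
((91 - 91)*(-70) - 32808)*(-27337 + S(97, 57)) = ((91 - 91)*(-70) - 32808)*(-27337 + 1) = (0*(-70) - 32808)*(-27336) = (0 - 32808)*(-27336) = -32808*(-27336) = 896839488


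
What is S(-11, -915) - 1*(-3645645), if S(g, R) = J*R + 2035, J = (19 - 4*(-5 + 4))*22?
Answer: 3184690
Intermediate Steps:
J = 506 (J = (19 - 4*(-1))*22 = (19 + 4)*22 = 23*22 = 506)
S(g, R) = 2035 + 506*R (S(g, R) = 506*R + 2035 = 2035 + 506*R)
S(-11, -915) - 1*(-3645645) = (2035 + 506*(-915)) - 1*(-3645645) = (2035 - 462990) + 3645645 = -460955 + 3645645 = 3184690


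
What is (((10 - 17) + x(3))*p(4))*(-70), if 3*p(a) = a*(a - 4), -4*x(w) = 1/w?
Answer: 0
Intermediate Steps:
x(w) = -1/(4*w)
p(a) = a*(-4 + a)/3 (p(a) = (a*(a - 4))/3 = (a*(-4 + a))/3 = a*(-4 + a)/3)
(((10 - 17) + x(3))*p(4))*(-70) = (((10 - 17) - ¼/3)*((⅓)*4*(-4 + 4)))*(-70) = ((-7 - ¼*⅓)*((⅓)*4*0))*(-70) = ((-7 - 1/12)*0)*(-70) = -85/12*0*(-70) = 0*(-70) = 0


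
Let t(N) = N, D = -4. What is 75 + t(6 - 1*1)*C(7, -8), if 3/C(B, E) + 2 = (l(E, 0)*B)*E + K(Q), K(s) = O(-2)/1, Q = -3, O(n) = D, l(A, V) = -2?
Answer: 7965/106 ≈ 75.141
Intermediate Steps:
O(n) = -4
K(s) = -4 (K(s) = -4/1 = -4*1 = -4)
C(B, E) = 3/(-6 - 2*B*E) (C(B, E) = 3/(-2 + ((-2*B)*E - 4)) = 3/(-2 + (-2*B*E - 4)) = 3/(-2 + (-4 - 2*B*E)) = 3/(-6 - 2*B*E))
75 + t(6 - 1*1)*C(7, -8) = 75 + (6 - 1*1)*(3/(2*(-3 - 1*7*(-8)))) = 75 + (6 - 1)*(3/(2*(-3 + 56))) = 75 + 5*((3/2)/53) = 75 + 5*((3/2)*(1/53)) = 75 + 5*(3/106) = 75 + 15/106 = 7965/106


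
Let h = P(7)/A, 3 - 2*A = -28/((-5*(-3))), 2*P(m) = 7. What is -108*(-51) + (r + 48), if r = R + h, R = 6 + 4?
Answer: 406423/73 ≈ 5567.4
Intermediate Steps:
P(m) = 7/2 (P(m) = (½)*7 = 7/2)
A = 73/30 (A = 3/2 - (-14)/((-5*(-3))) = 3/2 - (-14)/15 = 3/2 - ½*(-28/15) = 3/2 + 14/15 = 73/30 ≈ 2.4333)
h = 105/73 (h = 7/(2*(73/30)) = (7/2)*(30/73) = 105/73 ≈ 1.4384)
R = 10
r = 835/73 (r = 10 + 105/73 = 835/73 ≈ 11.438)
-108*(-51) + (r + 48) = -108*(-51) + (835/73 + 48) = 5508 + 4339/73 = 406423/73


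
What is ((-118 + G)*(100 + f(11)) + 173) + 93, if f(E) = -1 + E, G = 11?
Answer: -11504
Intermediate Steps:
((-118 + G)*(100 + f(11)) + 173) + 93 = ((-118 + 11)*(100 + (-1 + 11)) + 173) + 93 = (-107*(100 + 10) + 173) + 93 = (-107*110 + 173) + 93 = (-11770 + 173) + 93 = -11597 + 93 = -11504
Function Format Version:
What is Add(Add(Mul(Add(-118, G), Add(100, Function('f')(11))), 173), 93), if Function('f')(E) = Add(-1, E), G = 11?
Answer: -11504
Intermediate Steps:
Add(Add(Mul(Add(-118, G), Add(100, Function('f')(11))), 173), 93) = Add(Add(Mul(Add(-118, 11), Add(100, Add(-1, 11))), 173), 93) = Add(Add(Mul(-107, Add(100, 10)), 173), 93) = Add(Add(Mul(-107, 110), 173), 93) = Add(Add(-11770, 173), 93) = Add(-11597, 93) = -11504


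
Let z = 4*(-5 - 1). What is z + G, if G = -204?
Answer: -228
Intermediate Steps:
z = -24 (z = 4*(-6) = -24)
z + G = -24 - 204 = -228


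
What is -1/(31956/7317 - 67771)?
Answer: 2439/165282817 ≈ 1.4757e-5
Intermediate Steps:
-1/(31956/7317 - 67771) = -1/(31956*(1/7317) - 67771) = -1/(10652/2439 - 67771) = -1/(-165282817/2439) = -1*(-2439/165282817) = 2439/165282817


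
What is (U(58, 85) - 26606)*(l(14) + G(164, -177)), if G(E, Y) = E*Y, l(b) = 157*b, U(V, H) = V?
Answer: 712282840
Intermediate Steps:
(U(58, 85) - 26606)*(l(14) + G(164, -177)) = (58 - 26606)*(157*14 + 164*(-177)) = -26548*(2198 - 29028) = -26548*(-26830) = 712282840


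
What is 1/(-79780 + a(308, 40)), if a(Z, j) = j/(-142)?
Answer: -71/5664400 ≈ -1.2534e-5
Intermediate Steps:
a(Z, j) = -j/142 (a(Z, j) = j*(-1/142) = -j/142)
1/(-79780 + a(308, 40)) = 1/(-79780 - 1/142*40) = 1/(-79780 - 20/71) = 1/(-5664400/71) = -71/5664400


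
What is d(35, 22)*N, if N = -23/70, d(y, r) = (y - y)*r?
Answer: 0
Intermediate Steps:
d(y, r) = 0 (d(y, r) = 0*r = 0)
N = -23/70 (N = -23*1/70 = -23/70 ≈ -0.32857)
d(35, 22)*N = 0*(-23/70) = 0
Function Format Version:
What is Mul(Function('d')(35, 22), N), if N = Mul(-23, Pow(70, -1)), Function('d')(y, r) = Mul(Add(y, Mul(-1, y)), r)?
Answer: 0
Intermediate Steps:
Function('d')(y, r) = 0 (Function('d')(y, r) = Mul(0, r) = 0)
N = Rational(-23, 70) (N = Mul(-23, Rational(1, 70)) = Rational(-23, 70) ≈ -0.32857)
Mul(Function('d')(35, 22), N) = Mul(0, Rational(-23, 70)) = 0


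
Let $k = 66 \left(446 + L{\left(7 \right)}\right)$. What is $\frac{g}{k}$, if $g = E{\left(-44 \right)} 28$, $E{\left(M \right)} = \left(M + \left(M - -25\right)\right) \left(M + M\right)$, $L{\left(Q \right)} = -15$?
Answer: $\frac{2352}{431} \approx 5.4571$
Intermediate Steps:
$E{\left(M \right)} = 2 M \left(25 + 2 M\right)$ ($E{\left(M \right)} = \left(M + \left(M + 25\right)\right) 2 M = \left(M + \left(25 + M\right)\right) 2 M = \left(25 + 2 M\right) 2 M = 2 M \left(25 + 2 M\right)$)
$k = 28446$ ($k = 66 \left(446 - 15\right) = 66 \cdot 431 = 28446$)
$g = 155232$ ($g = 2 \left(-44\right) \left(25 + 2 \left(-44\right)\right) 28 = 2 \left(-44\right) \left(25 - 88\right) 28 = 2 \left(-44\right) \left(-63\right) 28 = 5544 \cdot 28 = 155232$)
$\frac{g}{k} = \frac{155232}{28446} = 155232 \cdot \frac{1}{28446} = \frac{2352}{431}$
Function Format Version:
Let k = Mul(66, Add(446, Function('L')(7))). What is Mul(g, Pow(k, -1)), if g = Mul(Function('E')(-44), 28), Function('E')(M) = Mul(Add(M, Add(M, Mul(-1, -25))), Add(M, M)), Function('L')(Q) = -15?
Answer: Rational(2352, 431) ≈ 5.4571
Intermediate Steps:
Function('E')(M) = Mul(2, M, Add(25, Mul(2, M))) (Function('E')(M) = Mul(Add(M, Add(M, 25)), Mul(2, M)) = Mul(Add(M, Add(25, M)), Mul(2, M)) = Mul(Add(25, Mul(2, M)), Mul(2, M)) = Mul(2, M, Add(25, Mul(2, M))))
k = 28446 (k = Mul(66, Add(446, -15)) = Mul(66, 431) = 28446)
g = 155232 (g = Mul(Mul(2, -44, Add(25, Mul(2, -44))), 28) = Mul(Mul(2, -44, Add(25, -88)), 28) = Mul(Mul(2, -44, -63), 28) = Mul(5544, 28) = 155232)
Mul(g, Pow(k, -1)) = Mul(155232, Pow(28446, -1)) = Mul(155232, Rational(1, 28446)) = Rational(2352, 431)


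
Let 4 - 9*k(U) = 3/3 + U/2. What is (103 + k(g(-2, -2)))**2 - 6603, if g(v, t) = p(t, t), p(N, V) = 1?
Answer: 1316509/324 ≈ 4063.3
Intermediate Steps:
g(v, t) = 1
k(U) = 1/3 - U/18 (k(U) = 4/9 - (3/3 + U/2)/9 = 4/9 - (3*(1/3) + U*(1/2))/9 = 4/9 - (1 + U/2)/9 = 4/9 + (-1/9 - U/18) = 1/3 - U/18)
(103 + k(g(-2, -2)))**2 - 6603 = (103 + (1/3 - 1/18*1))**2 - 6603 = (103 + (1/3 - 1/18))**2 - 6603 = (103 + 5/18)**2 - 6603 = (1859/18)**2 - 6603 = 3455881/324 - 6603 = 1316509/324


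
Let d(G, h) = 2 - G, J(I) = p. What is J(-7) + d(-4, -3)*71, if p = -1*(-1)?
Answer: 427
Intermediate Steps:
p = 1
J(I) = 1
J(-7) + d(-4, -3)*71 = 1 + (2 - 1*(-4))*71 = 1 + (2 + 4)*71 = 1 + 6*71 = 1 + 426 = 427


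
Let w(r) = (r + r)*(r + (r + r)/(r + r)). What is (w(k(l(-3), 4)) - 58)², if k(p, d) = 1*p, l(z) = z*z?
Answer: 14884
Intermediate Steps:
l(z) = z²
k(p, d) = p
w(r) = 2*r*(1 + r) (w(r) = (2*r)*(r + (2*r)/((2*r))) = (2*r)*(r + (2*r)*(1/(2*r))) = (2*r)*(r + 1) = (2*r)*(1 + r) = 2*r*(1 + r))
(w(k(l(-3), 4)) - 58)² = (2*(-3)²*(1 + (-3)²) - 58)² = (2*9*(1 + 9) - 58)² = (2*9*10 - 58)² = (180 - 58)² = 122² = 14884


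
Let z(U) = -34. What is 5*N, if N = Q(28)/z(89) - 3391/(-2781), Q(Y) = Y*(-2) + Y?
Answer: 482905/47277 ≈ 10.214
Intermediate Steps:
Q(Y) = -Y (Q(Y) = -2*Y + Y = -Y)
N = 96581/47277 (N = -1*28/(-34) - 3391/(-2781) = -28*(-1/34) - 3391*(-1/2781) = 14/17 + 3391/2781 = 96581/47277 ≈ 2.0429)
5*N = 5*(96581/47277) = 482905/47277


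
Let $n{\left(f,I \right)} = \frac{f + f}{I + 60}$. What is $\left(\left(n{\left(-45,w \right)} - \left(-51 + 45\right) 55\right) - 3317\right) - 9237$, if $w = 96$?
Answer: $- \frac{317839}{26} \approx -12225.0$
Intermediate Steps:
$n{\left(f,I \right)} = \frac{2 f}{60 + I}$
$\left(\left(n{\left(-45,w \right)} - \left(-51 + 45\right) 55\right) - 3317\right) - 9237 = \left(\left(2 \left(-45\right) \frac{1}{60 + 96} - \left(-51 + 45\right) 55\right) - 3317\right) - 9237 = \left(\left(2 \left(-45\right) \frac{1}{156} - \left(-6\right) 55\right) - 3317\right) - 9237 = \left(\left(2 \left(-45\right) \frac{1}{156} - -330\right) - 3317\right) - 9237 = \left(\left(- \frac{15}{26} + 330\right) - 3317\right) - 9237 = \left(\frac{8565}{26} - 3317\right) - 9237 = - \frac{77677}{26} - 9237 = - \frac{317839}{26}$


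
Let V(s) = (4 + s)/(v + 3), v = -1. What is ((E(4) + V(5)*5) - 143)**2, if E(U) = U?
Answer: 54289/4 ≈ 13572.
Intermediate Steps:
V(s) = 2 + s/2 (V(s) = (4 + s)/(-1 + 3) = (4 + s)/2 = (4 + s)*(1/2) = 2 + s/2)
((E(4) + V(5)*5) - 143)**2 = ((4 + (2 + (1/2)*5)*5) - 143)**2 = ((4 + (2 + 5/2)*5) - 143)**2 = ((4 + (9/2)*5) - 143)**2 = ((4 + 45/2) - 143)**2 = (53/2 - 143)**2 = (-233/2)**2 = 54289/4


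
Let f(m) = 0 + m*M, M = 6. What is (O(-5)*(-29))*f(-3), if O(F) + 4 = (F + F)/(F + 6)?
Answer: -7308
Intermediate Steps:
f(m) = 6*m (f(m) = 0 + m*6 = 0 + 6*m = 6*m)
O(F) = -4 + 2*F/(6 + F) (O(F) = -4 + (F + F)/(F + 6) = -4 + (2*F)/(6 + F) = -4 + 2*F/(6 + F))
(O(-5)*(-29))*f(-3) = ((2*(-12 - 1*(-5))/(6 - 5))*(-29))*(6*(-3)) = ((2*(-12 + 5)/1)*(-29))*(-18) = ((2*1*(-7))*(-29))*(-18) = -14*(-29)*(-18) = 406*(-18) = -7308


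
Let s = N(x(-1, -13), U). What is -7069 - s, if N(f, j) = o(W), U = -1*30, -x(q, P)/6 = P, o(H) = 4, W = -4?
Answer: -7073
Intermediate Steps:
x(q, P) = -6*P
U = -30
N(f, j) = 4
s = 4
-7069 - s = -7069 - 1*4 = -7069 - 4 = -7073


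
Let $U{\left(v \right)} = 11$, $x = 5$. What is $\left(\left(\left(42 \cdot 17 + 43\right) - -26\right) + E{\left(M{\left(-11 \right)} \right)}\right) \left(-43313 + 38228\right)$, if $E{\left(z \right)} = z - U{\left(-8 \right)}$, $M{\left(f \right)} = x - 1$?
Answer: $-3945960$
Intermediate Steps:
$M{\left(f \right)} = 4$ ($M{\left(f \right)} = 5 - 1 = 4$)
$E{\left(z \right)} = -11 + z$ ($E{\left(z \right)} = z - 11 = -11 + z$)
$\left(\left(\left(42 \cdot 17 + 43\right) - -26\right) + E{\left(M{\left(-11 \right)} \right)}\right) \left(-43313 + 38228\right) = \left(\left(\left(42 \cdot 17 + 43\right) - -26\right) + \left(-11 + 4\right)\right) \left(-43313 + 38228\right) = \left(\left(\left(714 + 43\right) + 26\right) - 7\right) \left(-5085\right) = \left(\left(757 + 26\right) - 7\right) \left(-5085\right) = \left(783 - 7\right) \left(-5085\right) = 776 \left(-5085\right) = -3945960$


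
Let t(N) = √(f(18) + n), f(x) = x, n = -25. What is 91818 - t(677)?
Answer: 91818 - I*√7 ≈ 91818.0 - 2.6458*I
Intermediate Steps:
t(N) = I*√7 (t(N) = √(18 - 25) = √(-7) = I*√7)
91818 - t(677) = 91818 - I*√7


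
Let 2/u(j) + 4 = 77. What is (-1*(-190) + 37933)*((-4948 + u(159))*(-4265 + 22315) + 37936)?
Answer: -248444799328956/73 ≈ -3.4034e+12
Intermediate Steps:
u(j) = 2/73 (u(j) = 2/(-4 + 77) = 2/73)
(-1*(-190) + 37933)*((-4948 + u(159))*(-4265 + 22315) + 37936) = (-1*(-190) + 37933)*((-4948 + 2/73)*(-4265 + 22315) + 37936) = (190 + 37933)*(-361202/73*18050 + 37936) = 38123*(-6519696100/73 + 37936) = 38123*(-6516926772/73) = -248444799328956/73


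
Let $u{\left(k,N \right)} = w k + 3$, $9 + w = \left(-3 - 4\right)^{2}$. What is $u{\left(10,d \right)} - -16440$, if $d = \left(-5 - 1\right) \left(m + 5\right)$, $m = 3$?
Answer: $16843$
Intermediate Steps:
$w = 40$ ($w = -9 + \left(-3 - 4\right)^{2} = -9 + \left(-7\right)^{2} = -9 + 49 = 40$)
$d = -48$ ($d = \left(-5 - 1\right) \left(3 + 5\right) = \left(-6\right) 8 = -48$)
$u{\left(k,N \right)} = 3 + 40 k$ ($u{\left(k,N \right)} = 40 k + 3 = 3 + 40 k$)
$u{\left(10,d \right)} - -16440 = \left(3 + 40 \cdot 10\right) - -16440 = \left(3 + 400\right) + 16440 = 403 + 16440 = 16843$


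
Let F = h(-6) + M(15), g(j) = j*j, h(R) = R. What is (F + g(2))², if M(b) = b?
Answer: 169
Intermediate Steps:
g(j) = j²
F = 9 (F = -6 + 15 = 9)
(F + g(2))² = (9 + 2²)² = (9 + 4)² = 13² = 169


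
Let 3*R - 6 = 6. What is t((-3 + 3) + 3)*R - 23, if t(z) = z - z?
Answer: -23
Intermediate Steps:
R = 4 (R = 2 + (⅓)*6 = 2 + 2 = 4)
t(z) = 0
t((-3 + 3) + 3)*R - 23 = 0*4 - 23 = 0 - 23 = -23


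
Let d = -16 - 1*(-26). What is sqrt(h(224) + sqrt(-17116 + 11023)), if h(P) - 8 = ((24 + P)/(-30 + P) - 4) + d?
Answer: sqrt(143754 + 28227*I*sqrt(677))/97 ≈ 6.8854 + 5.6684*I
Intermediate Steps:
d = 10 (d = -16 + 26 = 10)
h(P) = 14 + (24 + P)/(-30 + P) (h(P) = 8 + (((24 + P)/(-30 + P) - 4) + 10) = 8 + ((-4 + (24 + P)/(-30 + P)) + 10) = 8 + (6 + (24 + P)/(-30 + P)) = 14 + (24 + P)/(-30 + P))
sqrt(h(224) + sqrt(-17116 + 11023)) = sqrt(3*(-132 + 5*224)/(-30 + 224) + sqrt(-17116 + 11023)) = sqrt(3*(-132 + 1120)/194 + sqrt(-6093)) = sqrt(3*(1/194)*988 + 3*I*sqrt(677)) = sqrt(1482/97 + 3*I*sqrt(677))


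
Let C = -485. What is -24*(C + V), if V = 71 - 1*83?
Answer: 11928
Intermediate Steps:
V = -12 (V = 71 - 83 = -12)
-24*(C + V) = -24*(-485 - 12) = -24*(-497) = 11928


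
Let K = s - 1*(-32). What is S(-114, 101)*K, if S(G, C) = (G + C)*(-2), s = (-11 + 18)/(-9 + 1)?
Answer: 3237/4 ≈ 809.25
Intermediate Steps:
s = -7/8 (s = 7/(-8) = 7*(-⅛) = -7/8 ≈ -0.87500)
K = 249/8 (K = -7/8 - 1*(-32) = -7/8 + 32 = 249/8 ≈ 31.125)
S(G, C) = -2*C - 2*G (S(G, C) = (C + G)*(-2) = -2*C - 2*G)
S(-114, 101)*K = (-2*101 - 2*(-114))*(249/8) = (-202 + 228)*(249/8) = 26*(249/8) = 3237/4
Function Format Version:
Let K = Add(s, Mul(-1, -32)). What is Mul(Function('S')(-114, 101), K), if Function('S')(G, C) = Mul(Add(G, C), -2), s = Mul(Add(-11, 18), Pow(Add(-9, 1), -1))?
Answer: Rational(3237, 4) ≈ 809.25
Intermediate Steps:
s = Rational(-7, 8) (s = Mul(7, Pow(-8, -1)) = Mul(7, Rational(-1, 8)) = Rational(-7, 8) ≈ -0.87500)
K = Rational(249, 8) (K = Add(Rational(-7, 8), Mul(-1, -32)) = Add(Rational(-7, 8), 32) = Rational(249, 8) ≈ 31.125)
Function('S')(G, C) = Add(Mul(-2, C), Mul(-2, G)) (Function('S')(G, C) = Mul(Add(C, G), -2) = Add(Mul(-2, C), Mul(-2, G)))
Mul(Function('S')(-114, 101), K) = Mul(Add(Mul(-2, 101), Mul(-2, -114)), Rational(249, 8)) = Mul(Add(-202, 228), Rational(249, 8)) = Mul(26, Rational(249, 8)) = Rational(3237, 4)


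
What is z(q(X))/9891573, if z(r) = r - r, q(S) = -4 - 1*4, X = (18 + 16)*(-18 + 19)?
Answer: 0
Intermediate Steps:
X = 34 (X = 34*1 = 34)
q(S) = -8 (q(S) = -4 - 4 = -8)
z(r) = 0
z(q(X))/9891573 = 0/9891573 = 0*(1/9891573) = 0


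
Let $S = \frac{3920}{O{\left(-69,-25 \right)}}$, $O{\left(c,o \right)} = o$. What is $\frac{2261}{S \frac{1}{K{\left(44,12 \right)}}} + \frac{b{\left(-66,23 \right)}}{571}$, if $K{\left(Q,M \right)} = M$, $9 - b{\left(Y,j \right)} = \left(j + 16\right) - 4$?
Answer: $- \frac{2767223}{15988} \approx -173.08$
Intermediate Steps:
$b{\left(Y,j \right)} = -3 - j$ ($b{\left(Y,j \right)} = 9 - \left(\left(j + 16\right) - 4\right) = 9 - \left(\left(16 + j\right) - 4\right) = 9 - \left(12 + j\right) = -3 - j$)
$S = - \frac{784}{5}$ ($S = \frac{3920}{-25} = 3920 \left(- \frac{1}{25}\right) = - \frac{784}{5} \approx -156.8$)
$\frac{2261}{S \frac{1}{K{\left(44,12 \right)}}} + \frac{b{\left(-66,23 \right)}}{571} = \frac{2261}{\left(- \frac{784}{5}\right) \frac{1}{12}} + \frac{-3 - 23}{571} = \frac{2261}{\left(- \frac{784}{5}\right) \frac{1}{12}} + \left(-3 - 23\right) \frac{1}{571} = \frac{2261}{- \frac{196}{15}} - \frac{26}{571} = 2261 \left(- \frac{15}{196}\right) - \frac{26}{571} = - \frac{4845}{28} - \frac{26}{571} = - \frac{2767223}{15988}$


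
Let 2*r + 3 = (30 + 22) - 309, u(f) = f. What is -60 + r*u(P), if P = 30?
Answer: -3960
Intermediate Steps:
r = -130 (r = -3/2 + ((30 + 22) - 309)/2 = -3/2 + (52 - 309)/2 = -3/2 + (½)*(-257) = -3/2 - 257/2 = -130)
-60 + r*u(P) = -60 - 130*30 = -60 - 3900 = -3960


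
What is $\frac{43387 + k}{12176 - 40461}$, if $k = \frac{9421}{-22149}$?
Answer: $- \frac{960969242}{626484465} \approx -1.5339$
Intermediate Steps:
$k = - \frac{9421}{22149}$ ($k = 9421 \left(- \frac{1}{22149}\right) = - \frac{9421}{22149} \approx -0.42535$)
$\frac{43387 + k}{12176 - 40461} = \frac{43387 - \frac{9421}{22149}}{12176 - 40461} = \frac{960969242}{22149 \left(-28285\right)} = \frac{960969242}{22149} \left(- \frac{1}{28285}\right) = - \frac{960969242}{626484465}$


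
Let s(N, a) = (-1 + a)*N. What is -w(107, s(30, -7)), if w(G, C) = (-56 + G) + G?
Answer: -158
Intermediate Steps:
s(N, a) = N*(-1 + a)
w(G, C) = -56 + 2*G
-w(107, s(30, -7)) = -(-56 + 2*107) = -(-56 + 214) = -1*158 = -158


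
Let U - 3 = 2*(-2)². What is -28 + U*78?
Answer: 830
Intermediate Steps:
U = 11 (U = 3 + 2*(-2)² = 3 + 2*4 = 3 + 8 = 11)
-28 + U*78 = -28 + 11*78 = -28 + 858 = 830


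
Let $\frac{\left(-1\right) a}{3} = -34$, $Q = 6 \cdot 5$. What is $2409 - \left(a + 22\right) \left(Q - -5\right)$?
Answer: $-1931$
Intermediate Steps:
$Q = 30$
$a = 102$ ($a = \left(-3\right) \left(-34\right) = 102$)
$2409 - \left(a + 22\right) \left(Q - -5\right) = 2409 - \left(102 + 22\right) \left(30 - -5\right) = 2409 - 124 \left(30 + 5\right) = 2409 - 124 \cdot 35 = 2409 - 4340 = -1931$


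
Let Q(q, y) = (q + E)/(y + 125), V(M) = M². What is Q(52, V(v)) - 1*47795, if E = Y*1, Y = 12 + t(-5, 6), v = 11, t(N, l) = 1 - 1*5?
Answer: -1959585/41 ≈ -47795.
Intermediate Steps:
t(N, l) = -4 (t(N, l) = 1 - 5 = -4)
Y = 8 (Y = 12 - 4 = 8)
E = 8 (E = 8*1 = 8)
Q(q, y) = (8 + q)/(125 + y) (Q(q, y) = (q + 8)/(y + 125) = (8 + q)/(125 + y))
Q(52, V(v)) - 1*47795 = (8 + 52)/(125 + 11²) - 1*47795 = 60/(125 + 121) - 47795 = 60/246 - 47795 = (1/246)*60 - 47795 = 10/41 - 47795 = -1959585/41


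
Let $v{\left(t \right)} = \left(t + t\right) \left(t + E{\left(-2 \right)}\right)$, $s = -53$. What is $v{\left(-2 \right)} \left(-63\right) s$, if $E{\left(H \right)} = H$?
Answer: $53424$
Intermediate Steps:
$v{\left(t \right)} = 2 t \left(-2 + t\right)$ ($v{\left(t \right)} = \left(t + t\right) \left(t - 2\right) = 2 t \left(-2 + t\right)$)
$v{\left(-2 \right)} \left(-63\right) s = 2 \left(-2\right) \left(-2 - 2\right) \left(-63\right) \left(-53\right) = 2 \left(-2\right) \left(-4\right) \left(-63\right) \left(-53\right) = 16 \left(-63\right) \left(-53\right) = \left(-1008\right) \left(-53\right) = 53424$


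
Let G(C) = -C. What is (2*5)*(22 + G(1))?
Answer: 210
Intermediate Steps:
(2*5)*(22 + G(1)) = (2*5)*(22 - 1*1) = 10*(22 - 1) = 10*21 = 210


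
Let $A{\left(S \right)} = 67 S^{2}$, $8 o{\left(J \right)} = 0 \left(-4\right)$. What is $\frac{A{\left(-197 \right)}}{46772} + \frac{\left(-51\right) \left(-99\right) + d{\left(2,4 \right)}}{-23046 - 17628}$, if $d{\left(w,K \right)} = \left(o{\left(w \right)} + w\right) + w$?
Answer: $\frac{52762158953}{951202164} \approx 55.469$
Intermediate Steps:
$o{\left(J \right)} = 0$ ($o{\left(J \right)} = \frac{0 \left(-4\right)}{8} = \frac{1}{8} \cdot 0 = 0$)
$d{\left(w,K \right)} = 2 w$ ($d{\left(w,K \right)} = \left(0 + w\right) + w = w + w = 2 w$)
$\frac{A{\left(-197 \right)}}{46772} + \frac{\left(-51\right) \left(-99\right) + d{\left(2,4 \right)}}{-23046 - 17628} = \frac{67 \left(-197\right)^{2}}{46772} + \frac{\left(-51\right) \left(-99\right) + 2 \cdot 2}{-23046 - 17628} = 67 \cdot 38809 \cdot \frac{1}{46772} + \frac{5049 + 4}{-40674} = 2600203 \cdot \frac{1}{46772} + 5053 \left(- \frac{1}{40674}\right) = \frac{2600203}{46772} - \frac{5053}{40674} = \frac{52762158953}{951202164}$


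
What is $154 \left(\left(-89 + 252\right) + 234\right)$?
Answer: $61138$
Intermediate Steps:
$154 \left(\left(-89 + 252\right) + 234\right) = 154 \left(163 + 234\right) = 154 \cdot 397 = 61138$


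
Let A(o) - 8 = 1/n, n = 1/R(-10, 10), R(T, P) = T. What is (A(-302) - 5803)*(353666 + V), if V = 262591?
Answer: -3577371885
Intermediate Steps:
n = -⅒ (n = 1/(-10) = -⅒ ≈ -0.10000)
A(o) = -2 (A(o) = 8 + 1/(-⅒) = 8 - 10 = -2)
(A(-302) - 5803)*(353666 + V) = (-2 - 5803)*(353666 + 262591) = -5805*616257 = -3577371885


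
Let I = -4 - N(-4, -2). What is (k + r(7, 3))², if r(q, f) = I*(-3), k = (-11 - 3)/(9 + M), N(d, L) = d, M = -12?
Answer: 196/9 ≈ 21.778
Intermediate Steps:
k = 14/3 (k = (-11 - 3)/(9 - 12) = -14/(-3) = -14*(-⅓) = 14/3 ≈ 4.6667)
I = 0 (I = -4 - 1*(-4) = -4 + 4 = 0)
r(q, f) = 0 (r(q, f) = 0*(-3) = 0)
(k + r(7, 3))² = (14/3 + 0)² = (14/3)² = 196/9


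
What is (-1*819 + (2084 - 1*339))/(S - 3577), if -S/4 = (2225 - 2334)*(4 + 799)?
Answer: 926/346531 ≈ 0.0026722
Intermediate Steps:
S = 350108 (S = -4*(2225 - 2334)*(4 + 799) = -(-436)*803 = -4*(-87527) = 350108)
(-1*819 + (2084 - 1*339))/(S - 3577) = (-1*819 + (2084 - 1*339))/(350108 - 3577) = (-819 + (2084 - 339))/346531 = (-819 + 1745)*(1/346531) = 926*(1/346531) = 926/346531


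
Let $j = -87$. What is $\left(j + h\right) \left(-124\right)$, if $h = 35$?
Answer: $6448$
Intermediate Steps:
$\left(j + h\right) \left(-124\right) = \left(-87 + 35\right) \left(-124\right) = \left(-52\right) \left(-124\right) = 6448$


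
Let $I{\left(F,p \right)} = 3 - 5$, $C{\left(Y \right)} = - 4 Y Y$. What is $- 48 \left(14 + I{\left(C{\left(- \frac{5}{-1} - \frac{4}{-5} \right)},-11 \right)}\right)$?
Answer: $-576$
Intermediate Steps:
$C{\left(Y \right)} = - 4 Y^{2}$
$I{\left(F,p \right)} = -2$
$- 48 \left(14 + I{\left(C{\left(- \frac{5}{-1} - \frac{4}{-5} \right)},-11 \right)}\right) = - 48 \left(14 - 2\right) = \left(-48\right) 12 = -576$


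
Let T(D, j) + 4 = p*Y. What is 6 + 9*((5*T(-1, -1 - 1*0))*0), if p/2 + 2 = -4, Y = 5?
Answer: 6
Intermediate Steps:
p = -12 (p = -4 + 2*(-4) = -4 - 8 = -12)
T(D, j) = -64 (T(D, j) = -4 - 12*5 = -4 - 60 = -64)
6 + 9*((5*T(-1, -1 - 1*0))*0) = 6 + 9*((5*(-64))*0) = 6 + 9*(-320*0) = 6 + 9*0 = 6 + 0 = 6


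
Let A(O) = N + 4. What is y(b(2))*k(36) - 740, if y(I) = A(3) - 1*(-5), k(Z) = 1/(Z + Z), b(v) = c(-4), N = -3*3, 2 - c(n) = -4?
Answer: -740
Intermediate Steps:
c(n) = 6 (c(n) = 2 - 1*(-4) = 2 + 4 = 6)
N = -9
b(v) = 6
A(O) = -5 (A(O) = -9 + 4 = -5)
k(Z) = 1/(2*Z)
y(I) = 0 (y(I) = -5 - 1*(-5) = -5 + 5 = 0)
y(b(2))*k(36) - 740 = 0*((1/2)/36) - 740 = 0*((1/2)*(1/36)) - 740 = 0*(1/72) - 740 = 0 - 740 = -740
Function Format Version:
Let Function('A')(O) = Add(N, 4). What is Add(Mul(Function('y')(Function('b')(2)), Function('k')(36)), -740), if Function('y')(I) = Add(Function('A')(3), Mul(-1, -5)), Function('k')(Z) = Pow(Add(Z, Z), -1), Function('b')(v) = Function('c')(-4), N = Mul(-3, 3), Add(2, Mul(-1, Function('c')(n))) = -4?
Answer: -740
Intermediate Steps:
Function('c')(n) = 6 (Function('c')(n) = Add(2, Mul(-1, -4)) = Add(2, 4) = 6)
N = -9
Function('b')(v) = 6
Function('A')(O) = -5 (Function('A')(O) = Add(-9, 4) = -5)
Function('k')(Z) = Mul(Rational(1, 2), Pow(Z, -1)) (Function('k')(Z) = Pow(Mul(2, Z), -1) = Mul(Rational(1, 2), Pow(Z, -1)))
Function('y')(I) = 0 (Function('y')(I) = Add(-5, Mul(-1, -5)) = Add(-5, 5) = 0)
Add(Mul(Function('y')(Function('b')(2)), Function('k')(36)), -740) = Add(Mul(0, Mul(Rational(1, 2), Pow(36, -1))), -740) = Add(Mul(0, Mul(Rational(1, 2), Rational(1, 36))), -740) = Add(Mul(0, Rational(1, 72)), -740) = Add(0, -740) = -740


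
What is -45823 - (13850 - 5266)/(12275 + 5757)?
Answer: -103286115/2254 ≈ -45824.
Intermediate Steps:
-45823 - (13850 - 5266)/(12275 + 5757) = -45823 - 8584/18032 = -45823 - 1*1073/2254 = -45823 - 1073/2254 = -103286115/2254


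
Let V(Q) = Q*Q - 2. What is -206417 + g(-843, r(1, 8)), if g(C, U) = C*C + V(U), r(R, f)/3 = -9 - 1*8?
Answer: 506831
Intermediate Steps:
V(Q) = -2 + Q**2 (V(Q) = Q**2 - 2 = -2 + Q**2)
r(R, f) = -51 (r(R, f) = 3*(-9 - 1*8) = 3*(-9 - 8) = 3*(-17) = -51)
g(C, U) = -2 + C**2 + U**2 (g(C, U) = C*C + (-2 + U**2) = C**2 + (-2 + U**2) = -2 + C**2 + U**2)
-206417 + g(-843, r(1, 8)) = -206417 + (-2 + (-843)**2 + (-51)**2) = -206417 + (-2 + 710649 + 2601) = -206417 + 713248 = 506831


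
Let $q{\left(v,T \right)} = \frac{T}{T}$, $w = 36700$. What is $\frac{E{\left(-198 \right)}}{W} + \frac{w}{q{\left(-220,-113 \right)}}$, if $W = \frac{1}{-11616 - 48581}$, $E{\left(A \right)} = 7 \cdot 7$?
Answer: $-2912953$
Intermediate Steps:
$E{\left(A \right)} = 49$
$W = - \frac{1}{60197}$ ($W = \frac{1}{-60197} = - \frac{1}{60197} \approx -1.6612 \cdot 10^{-5}$)
$q{\left(v,T \right)} = 1$
$\frac{E{\left(-198 \right)}}{W} + \frac{w}{q{\left(-220,-113 \right)}} = \frac{49}{- \frac{1}{60197}} + \frac{36700}{1} = 49 \left(-60197\right) + 36700 \cdot 1 = -2949653 + 36700 = -2912953$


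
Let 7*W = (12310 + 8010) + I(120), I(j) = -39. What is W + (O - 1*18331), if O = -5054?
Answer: -143414/7 ≈ -20488.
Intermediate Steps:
W = 20281/7 (W = ((12310 + 8010) - 39)/7 = (20320 - 39)/7 = (⅐)*20281 = 20281/7 ≈ 2897.3)
W + (O - 1*18331) = 20281/7 + (-5054 - 1*18331) = 20281/7 + (-5054 - 18331) = 20281/7 - 23385 = -143414/7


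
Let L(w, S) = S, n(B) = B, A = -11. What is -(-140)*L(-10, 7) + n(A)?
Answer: 969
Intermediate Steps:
-(-140)*L(-10, 7) + n(A) = -(-140)*7 - 11 = -140*(-7) - 11 = 980 - 11 = 969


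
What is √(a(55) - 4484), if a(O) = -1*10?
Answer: I*√4494 ≈ 67.037*I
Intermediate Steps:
a(O) = -10
√(a(55) - 4484) = √(-10 - 4484) = √(-4494) = I*√4494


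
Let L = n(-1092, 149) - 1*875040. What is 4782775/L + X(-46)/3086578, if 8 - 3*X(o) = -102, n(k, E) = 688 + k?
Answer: -105950066945/19393250172 ≈ -5.4632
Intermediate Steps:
X(o) = 110/3 (X(o) = 8/3 - 1/3*(-102) = 8/3 + 34 = 110/3)
L = -875444 (L = (688 - 1092) - 1*875040 = -404 - 875040 = -875444)
4782775/L + X(-46)/3086578 = 4782775/(-875444) + (110/3)/3086578 = 4782775*(-1/875444) + (110/3)*(1/3086578) = -251725/46076 + 5/420897 = -105950066945/19393250172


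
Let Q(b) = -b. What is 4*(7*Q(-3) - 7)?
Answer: 56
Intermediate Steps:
4*(7*Q(-3) - 7) = 4*(7*(-1*(-3)) - 7) = 4*(7*3 - 7) = 4*(21 - 7) = 4*14 = 56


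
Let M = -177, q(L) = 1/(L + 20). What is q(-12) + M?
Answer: -1415/8 ≈ -176.88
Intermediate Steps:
q(L) = 1/(20 + L)
q(-12) + M = 1/(20 - 12) - 177 = 1/8 - 177 = -1415/8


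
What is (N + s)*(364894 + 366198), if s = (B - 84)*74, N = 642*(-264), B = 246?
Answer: -115146990000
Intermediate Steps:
N = -169488
s = 11988 (s = (246 - 84)*74 = 162*74 = 11988)
(N + s)*(364894 + 366198) = (-169488 + 11988)*(364894 + 366198) = -157500*731092 = -115146990000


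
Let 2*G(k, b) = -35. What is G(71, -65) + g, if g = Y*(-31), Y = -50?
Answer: 3065/2 ≈ 1532.5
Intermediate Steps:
G(k, b) = -35/2 (G(k, b) = (1/2)*(-35) = -35/2)
g = 1550 (g = -50*(-31) = 1550)
G(71, -65) + g = -35/2 + 1550 = 3065/2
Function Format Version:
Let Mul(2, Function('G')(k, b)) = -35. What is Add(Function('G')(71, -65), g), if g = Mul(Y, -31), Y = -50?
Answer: Rational(3065, 2) ≈ 1532.5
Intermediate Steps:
Function('G')(k, b) = Rational(-35, 2) (Function('G')(k, b) = Mul(Rational(1, 2), -35) = Rational(-35, 2))
g = 1550 (g = Mul(-50, -31) = 1550)
Add(Function('G')(71, -65), g) = Add(Rational(-35, 2), 1550) = Rational(3065, 2)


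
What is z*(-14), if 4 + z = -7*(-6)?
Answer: -532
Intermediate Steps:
z = 38 (z = -4 - 7*(-6) = -4 + 42 = 38)
z*(-14) = 38*(-14) = -532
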